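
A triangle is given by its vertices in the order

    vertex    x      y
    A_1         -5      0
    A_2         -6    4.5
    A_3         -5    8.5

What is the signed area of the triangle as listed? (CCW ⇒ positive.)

Apply Gauss's area formula: 2A = Σ (x_i·y_{i+1} − x_{i+1}·y_i), indices taken mod 3.
Σ = (-22.5) + (-28.5) + (42.5) = -8.5
Signed area = Σ/2 = -4.25 (negative ⇒ clockwise traversal).

-4.25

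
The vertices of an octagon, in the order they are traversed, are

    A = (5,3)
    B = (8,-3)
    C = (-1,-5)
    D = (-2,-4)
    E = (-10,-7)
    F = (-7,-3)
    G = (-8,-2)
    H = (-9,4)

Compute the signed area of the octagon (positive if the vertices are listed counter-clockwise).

Apply the shoelace formula: 2A = Σ (x_i·y_{i+1} − x_{i+1}·y_i), indices taken mod 8.
Σ = (-39) + (-43) + (-6) + (-26) + (-19) + (-10) + (-50) + (-47) = -240
Signed area = Σ/2 = -120 (negative ⇒ clockwise traversal).

-120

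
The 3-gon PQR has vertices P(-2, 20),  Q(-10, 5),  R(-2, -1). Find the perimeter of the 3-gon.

|PQ| = √((-8)² + (-15)²) = √289 = 17
|QR| = √((8)² + (-6)²) = √100 = 10
|RP| = √((0)² + (21)²) = √441 = 21
Perimeter = 17 + 10 + 21 = 48.

48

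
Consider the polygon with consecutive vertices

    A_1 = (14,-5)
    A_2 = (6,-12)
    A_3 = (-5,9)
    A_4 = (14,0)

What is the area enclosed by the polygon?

170

Apply the shoelace formula: 2A = Σ (x_i·y_{i+1} − x_{i+1}·y_i), indices taken mod 4.
Cross-terms: -138, -6, -126, -70  ⇒  Σ = -340
Area = |Σ|/2 = 170.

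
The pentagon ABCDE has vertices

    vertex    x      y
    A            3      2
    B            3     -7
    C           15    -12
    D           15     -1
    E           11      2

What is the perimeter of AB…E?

46

|AB| = √((0)² + (-9)²) = √81 = 9
|BC| = √((12)² + (-5)²) = √169 = 13
|CD| = √((0)² + (11)²) = √121 = 11
|DE| = √((-4)² + (3)²) = √25 = 5
|EA| = √((-8)² + (0)²) = √64 = 8
Perimeter = 9 + 13 + 11 + 5 + 8 = 46.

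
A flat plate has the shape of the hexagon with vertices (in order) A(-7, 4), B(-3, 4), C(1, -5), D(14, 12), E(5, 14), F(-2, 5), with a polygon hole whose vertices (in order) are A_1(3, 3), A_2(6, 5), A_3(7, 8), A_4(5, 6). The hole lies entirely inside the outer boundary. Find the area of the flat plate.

Outer boundary:
Apply the surveyor's formula: 2A = Σ (x_i·y_{i+1} − x_{i+1}·y_i), indices taken mod 6.
Σ = (-16) + (11) + (82) + (136) + (53) + (27) = 293
Area = |Σ|/2 = 146.5.
Hole:
Apply Gauss's area formula: 2A = Σ (x_i·y_{i+1} − x_{i+1}·y_i), indices taken mod 4.
Σ = (-3) + (13) + (2) + (-3) = 9
Area = |Σ|/2 = 4.5.
Net area = 146.5 − 4.5 = 142.

142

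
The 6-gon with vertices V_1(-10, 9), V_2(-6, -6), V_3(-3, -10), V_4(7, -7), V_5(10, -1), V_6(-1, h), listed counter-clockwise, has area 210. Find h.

6

The doubled signed area Σ (x_i y_{i+1} − x_{i+1} y_i) is linear in h.
With h=0 it equals 300; the coefficient of h is 20 (from the two edges through V_6).
So 20·h + 300 = 2·210 = 420 ⇒ h = 6.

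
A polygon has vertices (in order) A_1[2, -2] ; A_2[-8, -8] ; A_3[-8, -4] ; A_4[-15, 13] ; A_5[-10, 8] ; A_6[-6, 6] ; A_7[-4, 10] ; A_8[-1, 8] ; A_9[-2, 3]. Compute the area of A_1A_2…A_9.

A_1→A_2: (2)(-8) − (-8)(-2) = -32
A_2→A_3: (-8)(-4) − (-8)(-8) = -32
A_3→A_4: (-8)(13) − (-15)(-4) = -164
A_4→A_5: (-15)(8) − (-10)(13) = 10
A_5→A_6: (-10)(6) − (-6)(8) = -12
A_6→A_7: (-6)(10) − (-4)(6) = -36
A_7→A_8: (-4)(8) − (-1)(10) = -22
A_8→A_9: (-1)(3) − (-2)(8) = 13
A_9→A_1: (-2)(-2) − (2)(3) = -2
Σ = -277
Area = |Σ|/2 = 138.5.

138.5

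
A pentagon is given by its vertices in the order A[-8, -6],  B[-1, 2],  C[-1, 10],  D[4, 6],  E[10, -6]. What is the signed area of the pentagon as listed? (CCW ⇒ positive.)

Apply Gauss's area formula: 2A = Σ (x_i·y_{i+1} − x_{i+1}·y_i), indices taken mod 5.
Σ = (-22) + (-8) + (-46) + (-84) + (-108) = -268
Signed area = Σ/2 = -134 (negative ⇒ clockwise traversal).

-134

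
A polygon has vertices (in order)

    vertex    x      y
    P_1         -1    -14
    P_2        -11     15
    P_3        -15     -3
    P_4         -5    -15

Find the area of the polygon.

177

Cross-terms: -169, 258, 210, 55  ⇒  Σ = 354
Area = |Σ|/2 = 177.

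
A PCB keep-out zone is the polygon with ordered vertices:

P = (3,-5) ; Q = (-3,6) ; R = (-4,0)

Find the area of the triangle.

23.5

Apply Gauss's area formula: 2A = Σ (x_i·y_{i+1} − x_{i+1}·y_i), indices taken mod 3.
Σ = (3) + (24) + (20) = 47
Area = |Σ|/2 = 23.5.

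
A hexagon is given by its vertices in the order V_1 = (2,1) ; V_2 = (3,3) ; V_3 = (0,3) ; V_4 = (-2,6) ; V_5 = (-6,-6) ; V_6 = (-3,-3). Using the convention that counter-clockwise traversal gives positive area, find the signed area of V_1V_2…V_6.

34.5

Cross-terms: 3, 9, 6, 48, 0, 3  ⇒  Σ = 69
Signed area = Σ/2 = 34.5 (positive ⇒ counter-clockwise traversal).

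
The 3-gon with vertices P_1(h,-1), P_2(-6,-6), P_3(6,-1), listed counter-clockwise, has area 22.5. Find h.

The doubled signed area Σ (x_i y_{i+1} − x_{i+1} y_i) is linear in h.
With h=0 it equals 30; the coefficient of h is -5 (from the two edges through P_1).
So -5·h + 30 = 2·22.5 = 45 ⇒ h = -3.

-3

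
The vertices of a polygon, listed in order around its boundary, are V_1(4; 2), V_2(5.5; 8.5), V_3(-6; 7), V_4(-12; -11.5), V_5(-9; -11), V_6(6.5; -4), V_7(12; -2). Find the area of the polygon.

Apply Gauss's area formula: 2A = Σ (x_i·y_{i+1} − x_{i+1}·y_i), indices taken mod 7.
Cross-terms: 23, 89.5, 153, 28.5, 107.5, 35, 32  ⇒  Σ = 468.5
Area = |Σ|/2 = 234.25.

234.25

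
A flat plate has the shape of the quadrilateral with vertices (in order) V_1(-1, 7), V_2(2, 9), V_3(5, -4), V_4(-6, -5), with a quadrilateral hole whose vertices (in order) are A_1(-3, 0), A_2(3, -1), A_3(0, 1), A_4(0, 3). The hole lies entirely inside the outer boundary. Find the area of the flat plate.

78.5

Outer boundary:
Apply Gauss's area formula: 2A = Σ (x_i·y_{i+1} − x_{i+1}·y_i), indices taken mod 4.
Σ = (-23) + (-53) + (-49) + (-47) = -172
Area = |Σ|/2 = 86.
Hole:
Σ = (3) + (3) + (0) + (9) = 15
Area = |Σ|/2 = 7.5.
Net area = 86 − 7.5 = 78.5.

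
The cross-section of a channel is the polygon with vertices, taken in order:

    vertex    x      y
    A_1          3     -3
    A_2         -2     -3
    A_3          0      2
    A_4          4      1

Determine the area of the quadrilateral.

Cross-terms: -15, -4, -8, -15  ⇒  Σ = -42
Area = |Σ|/2 = 21.

21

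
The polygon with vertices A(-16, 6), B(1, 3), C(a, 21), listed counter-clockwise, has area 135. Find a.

The doubled signed area Σ (x_i y_{i+1} − x_{i+1} y_i) is linear in a.
With a=0 it equals 303; the coefficient of a is 3 (from the two edges through C).
So 3·a + 303 = 2·135 = 270 ⇒ a = -11.

-11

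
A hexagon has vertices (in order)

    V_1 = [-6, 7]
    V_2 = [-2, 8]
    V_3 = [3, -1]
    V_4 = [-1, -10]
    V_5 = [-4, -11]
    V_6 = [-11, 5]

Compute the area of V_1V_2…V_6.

Apply the shoelace formula: 2A = Σ (x_i·y_{i+1} − x_{i+1}·y_i), indices taken mod 6.
Σ = (-34) + (-22) + (-31) + (-29) + (-141) + (-47) = -304
Area = |Σ|/2 = 152.

152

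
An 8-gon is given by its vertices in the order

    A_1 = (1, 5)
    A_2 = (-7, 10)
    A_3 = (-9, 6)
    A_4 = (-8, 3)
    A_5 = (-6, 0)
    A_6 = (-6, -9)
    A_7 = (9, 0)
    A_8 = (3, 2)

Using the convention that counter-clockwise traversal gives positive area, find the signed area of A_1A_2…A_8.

149

Apply the shoelace formula: 2A = Σ (x_i·y_{i+1} − x_{i+1}·y_i), indices taken mod 8.
Σ = (45) + (48) + (21) + (18) + (54) + (81) + (18) + (13) = 298
Signed area = Σ/2 = 149 (positive ⇒ counter-clockwise traversal).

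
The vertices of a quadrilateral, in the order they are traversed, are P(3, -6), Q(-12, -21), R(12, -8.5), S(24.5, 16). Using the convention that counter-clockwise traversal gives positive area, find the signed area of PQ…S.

212.125

Apply the shoelace formula: 2A = Σ (x_i·y_{i+1} − x_{i+1}·y_i), indices taken mod 4.
Σ = (-135) + (354) + (400.25) + (-195) = 424.25
Signed area = Σ/2 = 212.125 (positive ⇒ counter-clockwise traversal).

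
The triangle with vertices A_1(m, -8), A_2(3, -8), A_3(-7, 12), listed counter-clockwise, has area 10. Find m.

2

Write out the shoelace sum; only the two edges meeting at A_1 involve m:
2·Area = [((-7)·(-8) − m·12) + (m·(-8) − 3·(-8))] + -20
       = -20·m + 60 = 20
⇒ m = 2.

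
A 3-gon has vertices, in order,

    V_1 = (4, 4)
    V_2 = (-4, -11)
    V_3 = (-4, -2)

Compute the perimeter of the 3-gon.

|V_1V_2| = √((-8)² + (-15)²) = √289 = 17
|V_2V_3| = √((0)² + (9)²) = √81 = 9
|V_3V_1| = √((8)² + (6)²) = √100 = 10
Perimeter = 17 + 9 + 10 = 36.

36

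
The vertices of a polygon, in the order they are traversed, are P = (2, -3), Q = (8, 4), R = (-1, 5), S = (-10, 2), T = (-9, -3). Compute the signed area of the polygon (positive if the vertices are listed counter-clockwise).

102.5

Apply Gauss's area formula: 2A = Σ (x_i·y_{i+1} − x_{i+1}·y_i), indices taken mod 5.
Σ = (32) + (44) + (48) + (48) + (33) = 205
Signed area = Σ/2 = 102.5 (positive ⇒ counter-clockwise traversal).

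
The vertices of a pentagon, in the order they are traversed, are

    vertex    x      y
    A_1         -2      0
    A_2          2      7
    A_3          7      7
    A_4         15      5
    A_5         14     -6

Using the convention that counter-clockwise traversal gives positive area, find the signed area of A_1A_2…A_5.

Apply the surveyor's formula: 2A = Σ (x_i·y_{i+1} − x_{i+1}·y_i), indices taken mod 5.
Σ = (-14) + (-35) + (-70) + (-160) + (-12) = -291
Signed area = Σ/2 = -145.5 (negative ⇒ clockwise traversal).

-145.5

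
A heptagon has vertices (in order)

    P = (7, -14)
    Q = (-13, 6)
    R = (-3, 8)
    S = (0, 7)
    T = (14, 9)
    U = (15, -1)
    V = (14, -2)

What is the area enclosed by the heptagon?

Apply the shoelace (surveyor's) formula: 2A = Σ (x_i·y_{i+1} − x_{i+1}·y_i), indices taken mod 7.
Cross-terms: -140, -86, -21, -98, -149, -16, -182  ⇒  Σ = -692
Area = |Σ|/2 = 346.

346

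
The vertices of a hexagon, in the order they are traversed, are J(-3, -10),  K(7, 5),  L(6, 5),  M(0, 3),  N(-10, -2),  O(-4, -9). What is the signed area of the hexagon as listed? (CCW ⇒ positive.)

101.5

Apply the surveyor's formula: 2A = Σ (x_i·y_{i+1} − x_{i+1}·y_i), indices taken mod 6.
Σ = (55) + (5) + (18) + (30) + (82) + (13) = 203
Signed area = Σ/2 = 101.5 (positive ⇒ counter-clockwise traversal).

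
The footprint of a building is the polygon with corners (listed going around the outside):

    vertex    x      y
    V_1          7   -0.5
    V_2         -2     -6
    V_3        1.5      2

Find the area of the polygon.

Apply the shoelace (surveyor's) formula: 2A = Σ (x_i·y_{i+1} − x_{i+1}·y_i), indices taken mod 3.
Σ = (-43) + (5) + (-14.75) = -52.75
Area = |Σ|/2 = 26.375.

26.375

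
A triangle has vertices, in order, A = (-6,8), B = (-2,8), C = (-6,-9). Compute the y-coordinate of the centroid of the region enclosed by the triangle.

Apply the surveyor's formula. First the cross-terms c_i = x_i·y_{i+1} − x_{i+1}·y_i:
  -32, 66, -102  ⇒  2A = -68, A = -34.
Then Σ (y_i + y_{i+1})·c_i = -476, so ȳ = -476 / (6·(-34)) = 7/3.

7/3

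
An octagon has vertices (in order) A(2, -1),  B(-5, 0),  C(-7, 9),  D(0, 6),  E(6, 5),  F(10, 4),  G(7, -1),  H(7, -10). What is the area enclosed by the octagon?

A→B: (2)(0) − (-5)(-1) = -5
B→C: (-5)(9) − (-7)(0) = -45
C→D: (-7)(6) − (0)(9) = -42
D→E: (0)(5) − (6)(6) = -36
E→F: (6)(4) − (10)(5) = -26
F→G: (10)(-1) − (7)(4) = -38
G→H: (7)(-10) − (7)(-1) = -63
H→A: (7)(-1) − (2)(-10) = 13
Σ = -242
Area = |Σ|/2 = 121.

121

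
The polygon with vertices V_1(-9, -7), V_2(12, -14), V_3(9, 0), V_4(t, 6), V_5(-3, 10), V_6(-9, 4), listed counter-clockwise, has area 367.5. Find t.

Write out the shoelace sum; only the two edges meeting at V_4 involve t:
2·Area = [(9·6 − t·0) + (t·10 − (-3)·6)] + 513
       = 10·t + 585 = 735
⇒ t = 15.

15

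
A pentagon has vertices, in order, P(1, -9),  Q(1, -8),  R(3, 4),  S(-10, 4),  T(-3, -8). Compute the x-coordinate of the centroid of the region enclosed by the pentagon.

Apply the shoelace formula. First the cross-terms c_i = x_i·y_{i+1} − x_{i+1}·y_i:
  1, 28, 52, 92, 35  ⇒  2A = 208, A = 104.
Then Σ (x_i + x_{i+1})·c_i = -1516, so x̄ = -1516 / (6·104) = -379/156.

-379/156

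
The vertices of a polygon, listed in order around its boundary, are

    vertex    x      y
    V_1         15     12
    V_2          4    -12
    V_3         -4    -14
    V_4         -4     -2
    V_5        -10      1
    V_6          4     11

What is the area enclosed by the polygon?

Apply the shoelace formula: 2A = Σ (x_i·y_{i+1} − x_{i+1}·y_i), indices taken mod 6.
V_1→V_2: (15)(-12) − (4)(12) = -228
V_2→V_3: (4)(-14) − (-4)(-12) = -104
V_3→V_4: (-4)(-2) − (-4)(-14) = -48
V_4→V_5: (-4)(1) − (-10)(-2) = -24
V_5→V_6: (-10)(11) − (4)(1) = -114
V_6→V_1: (4)(12) − (15)(11) = -117
Σ = -635
Area = |Σ|/2 = 317.5.

317.5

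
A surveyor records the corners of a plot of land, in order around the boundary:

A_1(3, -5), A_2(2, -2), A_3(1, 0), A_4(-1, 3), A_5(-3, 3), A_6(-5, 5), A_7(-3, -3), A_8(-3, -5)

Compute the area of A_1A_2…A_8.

40.5

Apply the surveyor's formula: 2A = Σ (x_i·y_{i+1} − x_{i+1}·y_i), indices taken mod 8.
Σ = (4) + (2) + (3) + (6) + (0) + (30) + (6) + (30) = 81
Area = |Σ|/2 = 40.5.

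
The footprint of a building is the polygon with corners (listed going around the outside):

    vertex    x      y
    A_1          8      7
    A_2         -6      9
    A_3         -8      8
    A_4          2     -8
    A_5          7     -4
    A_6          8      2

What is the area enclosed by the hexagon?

160

Apply the surveyor's formula: 2A = Σ (x_i·y_{i+1} − x_{i+1}·y_i), indices taken mod 6.
Σ = (114) + (24) + (48) + (48) + (46) + (40) = 320
Area = |Σ|/2 = 160.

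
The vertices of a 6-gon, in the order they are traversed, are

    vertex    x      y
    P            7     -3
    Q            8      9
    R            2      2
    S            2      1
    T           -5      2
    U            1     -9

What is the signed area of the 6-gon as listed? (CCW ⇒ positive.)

Cross-terms: 87, -2, -2, 9, 43, 60  ⇒  Σ = 195
Signed area = Σ/2 = 97.5 (positive ⇒ counter-clockwise traversal).

97.5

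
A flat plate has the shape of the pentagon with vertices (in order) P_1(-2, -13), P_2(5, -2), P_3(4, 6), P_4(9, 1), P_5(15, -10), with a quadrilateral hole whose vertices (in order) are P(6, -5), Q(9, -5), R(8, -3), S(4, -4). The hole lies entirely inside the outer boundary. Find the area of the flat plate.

125.5

Outer boundary:
Apply the shoelace (surveyor's) formula: 2A = Σ (x_i·y_{i+1} − x_{i+1}·y_i), indices taken mod 5.
Σ = (69) + (38) + (-50) + (-105) + (-215) = -263
Area = |Σ|/2 = 131.5.
Hole:
Apply the shoelace formula: 2A = Σ (x_i·y_{i+1} − x_{i+1}·y_i), indices taken mod 4.
Σ = (15) + (13) + (-20) + (4) = 12
Area = |Σ|/2 = 6.
Net area = 131.5 − 6 = 125.5.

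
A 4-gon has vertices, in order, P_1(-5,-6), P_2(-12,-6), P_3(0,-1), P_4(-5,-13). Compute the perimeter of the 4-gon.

40

|P_1P_2| = √((-7)² + (0)²) = √49 = 7
|P_2P_3| = √((12)² + (5)²) = √169 = 13
|P_3P_4| = √((-5)² + (-12)²) = √169 = 13
|P_4P_1| = √((0)² + (7)²) = √49 = 7
Perimeter = 7 + 13 + 13 + 7 = 40.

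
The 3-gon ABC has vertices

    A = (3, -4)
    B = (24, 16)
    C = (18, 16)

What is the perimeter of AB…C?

60

|AB| = √((21)² + (20)²) = √841 = 29
|BC| = √((-6)² + (0)²) = √36 = 6
|CA| = √((-15)² + (-20)²) = √625 = 25
Perimeter = 29 + 6 + 25 = 60.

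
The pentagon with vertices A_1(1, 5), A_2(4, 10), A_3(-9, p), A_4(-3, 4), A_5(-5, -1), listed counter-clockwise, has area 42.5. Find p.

6

Write out the shoelace sum; only the two edges meeting at A_3 involve p:
2·Area = [(4·p − (-9)·10) + ((-9)·4 − (-3)·p)] + -11
       = 7·p + 43 = 85
⇒ p = 6.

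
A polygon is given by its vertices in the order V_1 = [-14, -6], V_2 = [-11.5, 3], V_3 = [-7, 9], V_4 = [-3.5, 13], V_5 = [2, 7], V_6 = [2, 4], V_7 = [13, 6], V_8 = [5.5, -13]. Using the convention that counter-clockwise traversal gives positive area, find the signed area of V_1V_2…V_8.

-383.25

Apply the shoelace (surveyor's) formula: 2A = Σ (x_i·y_{i+1} − x_{i+1}·y_i), indices taken mod 8.
Σ = (-111) + (-82.5) + (-59.5) + (-50.5) + (-6) + (-40) + (-202) + (-215) = -766.5
Signed area = Σ/2 = -383.25 (negative ⇒ clockwise traversal).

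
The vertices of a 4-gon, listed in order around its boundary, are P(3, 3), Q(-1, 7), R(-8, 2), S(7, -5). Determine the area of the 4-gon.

70

Apply the shoelace formula: 2A = Σ (x_i·y_{i+1} − x_{i+1}·y_i), indices taken mod 4.
Σ = (24) + (54) + (26) + (36) = 140
Area = |Σ|/2 = 70.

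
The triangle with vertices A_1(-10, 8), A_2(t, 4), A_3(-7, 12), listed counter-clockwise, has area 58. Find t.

16

Write out the shoelace sum; only the two edges meeting at A_2 involve t:
2·Area = [((-10)·4 − t·8) + (t·12 − (-7)·4)] + 64
       = 4·t + 52 = 116
⇒ t = 16.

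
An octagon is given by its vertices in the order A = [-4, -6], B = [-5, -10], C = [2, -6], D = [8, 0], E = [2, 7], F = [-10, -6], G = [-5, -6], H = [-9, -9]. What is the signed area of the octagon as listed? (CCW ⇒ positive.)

130.5

Apply the surveyor's formula: 2A = Σ (x_i·y_{i+1} − x_{i+1}·y_i), indices taken mod 8.
Cross-terms: 10, 50, 48, 56, 58, 30, -9, 18  ⇒  Σ = 261
Signed area = Σ/2 = 130.5 (positive ⇒ counter-clockwise traversal).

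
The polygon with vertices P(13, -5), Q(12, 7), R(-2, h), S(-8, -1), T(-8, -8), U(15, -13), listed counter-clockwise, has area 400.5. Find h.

13

The doubled signed area Σ (x_i y_{i+1} − x_{i+1} y_i) is linear in h.
With h=0 it equals 541; the coefficient of h is 20 (from the two edges through R).
So 20·h + 541 = 2·400.5 = 801 ⇒ h = 13.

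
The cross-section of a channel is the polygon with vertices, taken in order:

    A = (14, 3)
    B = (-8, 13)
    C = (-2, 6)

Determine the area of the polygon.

47

Apply the surveyor's formula: 2A = Σ (x_i·y_{i+1} − x_{i+1}·y_i), indices taken mod 3.
Σ = (206) + (-22) + (-90) = 94
Area = |Σ|/2 = 47.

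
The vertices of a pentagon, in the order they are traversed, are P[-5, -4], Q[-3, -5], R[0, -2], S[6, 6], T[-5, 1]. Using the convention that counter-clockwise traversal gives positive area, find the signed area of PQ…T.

46

Apply the surveyor's formula: 2A = Σ (x_i·y_{i+1} − x_{i+1}·y_i), indices taken mod 5.
Σ = (13) + (6) + (12) + (36) + (25) = 92
Signed area = Σ/2 = 46 (positive ⇒ counter-clockwise traversal).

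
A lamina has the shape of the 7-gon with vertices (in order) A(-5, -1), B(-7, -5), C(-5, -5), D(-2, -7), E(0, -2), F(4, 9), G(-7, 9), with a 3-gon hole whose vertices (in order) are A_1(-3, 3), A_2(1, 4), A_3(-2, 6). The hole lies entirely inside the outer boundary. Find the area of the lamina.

102.5

Outer boundary:
Apply the shoelace formula: 2A = Σ (x_i·y_{i+1} − x_{i+1}·y_i), indices taken mod 7.
A→B: (-5)(-5) − (-7)(-1) = 18
B→C: (-7)(-5) − (-5)(-5) = 10
C→D: (-5)(-7) − (-2)(-5) = 25
D→E: (-2)(-2) − (0)(-7) = 4
E→F: (0)(9) − (4)(-2) = 8
F→G: (4)(9) − (-7)(9) = 99
G→A: (-7)(-1) − (-5)(9) = 52
Σ = 216
Area = |Σ|/2 = 108.
Hole:
Apply Gauss's area formula: 2A = Σ (x_i·y_{i+1} − x_{i+1}·y_i), indices taken mod 3.
Σ = (-15) + (14) + (12) = 11
Area = |Σ|/2 = 5.5.
Net area = 108 − 5.5 = 102.5.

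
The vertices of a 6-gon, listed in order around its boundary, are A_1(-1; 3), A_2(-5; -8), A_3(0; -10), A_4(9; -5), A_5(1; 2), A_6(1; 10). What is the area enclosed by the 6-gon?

Apply the shoelace formula: 2A = Σ (x_i·y_{i+1} − x_{i+1}·y_i), indices taken mod 6.
Cross-terms: 23, 50, 90, 23, 8, 13  ⇒  Σ = 207
Area = |Σ|/2 = 103.5.

103.5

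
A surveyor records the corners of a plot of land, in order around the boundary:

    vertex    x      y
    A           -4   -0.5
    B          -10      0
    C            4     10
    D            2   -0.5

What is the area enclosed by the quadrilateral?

65

Apply the shoelace (surveyor's) formula: 2A = Σ (x_i·y_{i+1} − x_{i+1}·y_i), indices taken mod 4.
A→B: (-4)(0) − (-10)(-0.5) = -5
B→C: (-10)(10) − (4)(0) = -100
C→D: (4)(-0.5) − (2)(10) = -22
D→A: (2)(-0.5) − (-4)(-0.5) = -3
Σ = -130
Area = |Σ|/2 = 65.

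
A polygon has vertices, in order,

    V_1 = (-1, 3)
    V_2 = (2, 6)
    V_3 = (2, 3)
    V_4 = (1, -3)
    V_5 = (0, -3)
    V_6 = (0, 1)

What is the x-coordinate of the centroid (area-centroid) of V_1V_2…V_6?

Apply Gauss's area formula. First the cross-terms c_i = x_i·y_{i+1} − x_{i+1}·y_i:
  -12, -6, -9, -3, 0, 1  ⇒  2A = -29, A = -14.5.
Then Σ (x_i + x_{i+1})·c_i = -67, so x̄ = -67 / (6·(-14.5)) = 67/87.

67/87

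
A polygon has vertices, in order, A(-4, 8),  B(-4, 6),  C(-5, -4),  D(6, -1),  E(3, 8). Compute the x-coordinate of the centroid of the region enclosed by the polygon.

-23/285

Apply the shoelace (surveyor's) formula. First the cross-terms c_i = x_i·y_{i+1} − x_{i+1}·y_i:
  8, 46, 29, 51, 56  ⇒  2A = 190, A = 95.
Then Σ (x_i + x_{i+1})·c_i = -46, so x̄ = -46 / (6·95) = -23/285.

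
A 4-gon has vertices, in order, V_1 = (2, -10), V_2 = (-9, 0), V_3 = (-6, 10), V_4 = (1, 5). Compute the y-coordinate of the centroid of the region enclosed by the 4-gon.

25/36

Apply the shoelace (surveyor's) formula. First the cross-terms c_i = x_i·y_{i+1} − x_{i+1}·y_i:
  -90, -90, -40, -20  ⇒  2A = -240, A = -120.
Then Σ (y_i + y_{i+1})·c_i = -500, so ȳ = -500 / (6·(-120)) = 25/36.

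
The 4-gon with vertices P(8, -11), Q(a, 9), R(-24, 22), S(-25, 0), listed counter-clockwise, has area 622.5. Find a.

Write out the shoelace sum; only the two edges meeting at Q involve a:
2·Area = [(8·9 − a·(-11)) + (a·22 − (-24)·9)] + 825
       = 33·a + 1113 = 1245
⇒ a = 4.

4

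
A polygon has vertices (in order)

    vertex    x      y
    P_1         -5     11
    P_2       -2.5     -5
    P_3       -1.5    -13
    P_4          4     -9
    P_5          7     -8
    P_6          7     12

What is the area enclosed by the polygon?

225.5

Σ = (52.5) + (25) + (65.5) + (31) + (140) + (137) = 451
Area = |Σ|/2 = 225.5.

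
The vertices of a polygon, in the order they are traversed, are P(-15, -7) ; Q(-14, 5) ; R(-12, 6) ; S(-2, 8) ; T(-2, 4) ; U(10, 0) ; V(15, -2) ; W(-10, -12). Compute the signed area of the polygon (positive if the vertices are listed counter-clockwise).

Apply the shoelace formula: 2A = Σ (x_i·y_{i+1} − x_{i+1}·y_i), indices taken mod 8.
Σ = (-173) + (-24) + (-84) + (8) + (-40) + (-20) + (-200) + (-110) = -643
Signed area = Σ/2 = -321.5 (negative ⇒ clockwise traversal).

-321.5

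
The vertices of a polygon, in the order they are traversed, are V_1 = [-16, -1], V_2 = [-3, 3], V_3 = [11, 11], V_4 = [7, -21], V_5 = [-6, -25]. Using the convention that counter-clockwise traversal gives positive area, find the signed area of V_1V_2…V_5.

Σ = (-51) + (-66) + (-308) + (-301) + (-394) = -1120
Signed area = Σ/2 = -560 (negative ⇒ clockwise traversal).

-560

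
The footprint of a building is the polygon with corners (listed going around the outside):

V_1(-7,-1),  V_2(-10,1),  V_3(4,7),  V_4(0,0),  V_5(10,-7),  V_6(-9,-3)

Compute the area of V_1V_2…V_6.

98

Apply the shoelace formula: 2A = Σ (x_i·y_{i+1} − x_{i+1}·y_i), indices taken mod 6.
Σ = (-17) + (-74) + (0) + (0) + (-93) + (-12) = -196
Area = |Σ|/2 = 98.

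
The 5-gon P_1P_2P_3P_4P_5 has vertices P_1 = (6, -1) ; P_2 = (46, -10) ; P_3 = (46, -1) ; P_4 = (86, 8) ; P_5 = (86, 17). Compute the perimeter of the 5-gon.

|P_1P_2| = √((40)² + (-9)²) = √1681 = 41
|P_2P_3| = √((0)² + (9)²) = √81 = 9
|P_3P_4| = √((40)² + (9)²) = √1681 = 41
|P_4P_5| = √((0)² + (9)²) = √81 = 9
|P_5P_1| = √((-80)² + (-18)²) = √6724 = 82
Perimeter = 41 + 9 + 41 + 9 + 82 = 182.

182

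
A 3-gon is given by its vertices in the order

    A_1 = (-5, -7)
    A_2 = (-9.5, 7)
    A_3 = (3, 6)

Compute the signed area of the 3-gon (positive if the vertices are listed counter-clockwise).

Apply the shoelace (surveyor's) formula: 2A = Σ (x_i·y_{i+1} − x_{i+1}·y_i), indices taken mod 3.
A_1→A_2: (-5)(7) − (-9.5)(-7) = -101.5
A_2→A_3: (-9.5)(6) − (3)(7) = -78
A_3→A_1: (3)(-7) − (-5)(6) = 9
Σ = -170.5
Signed area = Σ/2 = -85.25 (negative ⇒ clockwise traversal).

-85.25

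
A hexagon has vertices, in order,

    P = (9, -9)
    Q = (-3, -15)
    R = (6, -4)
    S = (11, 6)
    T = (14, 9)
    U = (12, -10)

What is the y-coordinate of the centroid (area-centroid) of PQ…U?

-325/77

Apply the shoelace formula. First the cross-terms c_i = x_i·y_{i+1} − x_{i+1}·y_i:
  -162, 102, 80, 15, -248, -18  ⇒  2A = -231, A = -115.5.
Then Σ (y_i + y_{i+1})·c_i = 2925, so ȳ = 2925 / (6·(-115.5)) = -325/77.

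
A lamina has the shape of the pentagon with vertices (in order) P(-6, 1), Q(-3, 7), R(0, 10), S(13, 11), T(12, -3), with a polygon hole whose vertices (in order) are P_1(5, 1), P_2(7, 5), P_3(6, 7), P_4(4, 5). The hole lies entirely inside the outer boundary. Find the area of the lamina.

Outer boundary:
Apply the shoelace formula: 2A = Σ (x_i·y_{i+1} − x_{i+1}·y_i), indices taken mod 5.
Σ = (-39) + (-30) + (-130) + (-171) + (-6) = -376
Area = |Σ|/2 = 188.
Hole:
Apply the shoelace (surveyor's) formula: 2A = Σ (x_i·y_{i+1} − x_{i+1}·y_i), indices taken mod 4.
P_1→P_2: (5)(5) − (7)(1) = 18
P_2→P_3: (7)(7) − (6)(5) = 19
P_3→P_4: (6)(5) − (4)(7) = 2
P_4→P_1: (4)(1) − (5)(5) = -21
Σ = 18
Area = |Σ|/2 = 9.
Net area = 188 − 9 = 179.

179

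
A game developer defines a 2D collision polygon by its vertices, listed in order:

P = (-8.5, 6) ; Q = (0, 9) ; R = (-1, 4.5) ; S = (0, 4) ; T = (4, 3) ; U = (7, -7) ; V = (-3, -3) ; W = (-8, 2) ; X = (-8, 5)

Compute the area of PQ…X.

Σ = (-76.5) + (9) + (-4) + (-16) + (-49) + (-42) + (-30) + (-24) + (-5.5) = -238
Area = |Σ|/2 = 119.

119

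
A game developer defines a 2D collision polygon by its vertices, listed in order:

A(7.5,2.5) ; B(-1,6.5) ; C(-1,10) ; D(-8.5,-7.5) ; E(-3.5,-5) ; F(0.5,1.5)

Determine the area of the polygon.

Apply the shoelace (surveyor's) formula: 2A = Σ (x_i·y_{i+1} − x_{i+1}·y_i), indices taken mod 6.
A→B: (7.5)(6.5) − (-1)(2.5) = 51.25
B→C: (-1)(10) − (-1)(6.5) = -3.5
C→D: (-1)(-7.5) − (-8.5)(10) = 92.5
D→E: (-8.5)(-5) − (-3.5)(-7.5) = 16.25
E→F: (-3.5)(1.5) − (0.5)(-5) = -2.75
F→A: (0.5)(2.5) − (7.5)(1.5) = -10
Σ = 143.75
Area = |Σ|/2 = 71.875.

71.875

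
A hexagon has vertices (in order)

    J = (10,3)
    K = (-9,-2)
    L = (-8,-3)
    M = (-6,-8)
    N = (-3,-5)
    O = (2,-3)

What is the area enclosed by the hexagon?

Σ = (7) + (11) + (46) + (6) + (19) + (36) = 125
Area = |Σ|/2 = 62.5.

62.5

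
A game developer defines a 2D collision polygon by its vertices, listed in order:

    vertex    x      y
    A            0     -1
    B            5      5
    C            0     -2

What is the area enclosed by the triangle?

2.5

Apply Gauss's area formula: 2A = Σ (x_i·y_{i+1} − x_{i+1}·y_i), indices taken mod 3.
Cross-terms: 5, -10, 0  ⇒  Σ = -5
Area = |Σ|/2 = 2.5.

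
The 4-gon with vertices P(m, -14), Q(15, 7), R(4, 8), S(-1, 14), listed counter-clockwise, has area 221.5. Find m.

The doubled signed area Σ (x_i y_{i+1} − x_{i+1} y_i) is linear in m.
With m=0 it equals 380; the coefficient of m is -7 (from the two edges through P).
So -7·m + 380 = 2·221.5 = 443 ⇒ m = -9.

-9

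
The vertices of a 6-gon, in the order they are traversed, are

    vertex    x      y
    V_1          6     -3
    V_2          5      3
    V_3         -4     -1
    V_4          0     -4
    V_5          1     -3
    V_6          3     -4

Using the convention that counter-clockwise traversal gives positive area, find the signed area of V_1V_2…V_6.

40

Apply the surveyor's formula: 2A = Σ (x_i·y_{i+1} − x_{i+1}·y_i), indices taken mod 6.
V_1→V_2: (6)(3) − (5)(-3) = 33
V_2→V_3: (5)(-1) − (-4)(3) = 7
V_3→V_4: (-4)(-4) − (0)(-1) = 16
V_4→V_5: (0)(-3) − (1)(-4) = 4
V_5→V_6: (1)(-4) − (3)(-3) = 5
V_6→V_1: (3)(-3) − (6)(-4) = 15
Σ = 80
Signed area = Σ/2 = 40 (positive ⇒ counter-clockwise traversal).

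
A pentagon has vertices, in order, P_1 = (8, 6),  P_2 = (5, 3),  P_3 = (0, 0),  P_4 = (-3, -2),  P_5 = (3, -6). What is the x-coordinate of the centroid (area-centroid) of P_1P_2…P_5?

Apply Gauss's area formula. First the cross-terms c_i = x_i·y_{i+1} − x_{i+1}·y_i:
  -6, 0, 0, 24, 66  ⇒  2A = 84, A = 42.
Then Σ (x_i + x_{i+1})·c_i = 648, so x̄ = 648 / (6·42) = 18/7.

18/7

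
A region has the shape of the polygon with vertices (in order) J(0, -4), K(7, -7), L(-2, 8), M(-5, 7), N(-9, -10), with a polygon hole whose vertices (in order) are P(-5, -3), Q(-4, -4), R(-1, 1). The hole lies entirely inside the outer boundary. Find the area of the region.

118.5

Outer boundary:
Apply Gauss's area formula: 2A = Σ (x_i·y_{i+1} − x_{i+1}·y_i), indices taken mod 5.
Σ = (28) + (42) + (26) + (113) + (36) = 245
Area = |Σ|/2 = 122.5.
Hole:
Apply the shoelace (surveyor's) formula: 2A = Σ (x_i·y_{i+1} − x_{i+1}·y_i), indices taken mod 3.
Σ = (8) + (-8) + (8) = 8
Area = |Σ|/2 = 4.
Net area = 122.5 − 4 = 118.5.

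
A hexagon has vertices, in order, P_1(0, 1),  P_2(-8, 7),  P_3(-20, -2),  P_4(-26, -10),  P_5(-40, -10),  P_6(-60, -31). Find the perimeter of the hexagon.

|P_1P_2| = √((-8)² + (6)²) = √100 = 10
|P_2P_3| = √((-12)² + (-9)²) = √225 = 15
|P_3P_4| = √((-6)² + (-8)²) = √100 = 10
|P_4P_5| = √((-14)² + (0)²) = √196 = 14
|P_5P_6| = √((-20)² + (-21)²) = √841 = 29
|P_6P_1| = √((60)² + (32)²) = √4624 = 68
Perimeter = 10 + 15 + 10 + 14 + 29 + 68 = 146.

146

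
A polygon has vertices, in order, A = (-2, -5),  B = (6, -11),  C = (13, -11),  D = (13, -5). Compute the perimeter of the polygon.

|AB| = √((8)² + (-6)²) = √100 = 10
|BC| = √((7)² + (0)²) = √49 = 7
|CD| = √((0)² + (6)²) = √36 = 6
|DA| = √((-15)² + (0)²) = √225 = 15
Perimeter = 10 + 7 + 6 + 15 = 38.

38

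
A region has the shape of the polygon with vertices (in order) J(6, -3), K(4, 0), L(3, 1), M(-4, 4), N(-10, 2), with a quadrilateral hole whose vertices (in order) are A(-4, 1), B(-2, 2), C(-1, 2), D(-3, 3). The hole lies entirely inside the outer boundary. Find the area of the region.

39

Outer boundary:
Apply the shoelace formula: 2A = Σ (x_i·y_{i+1} − x_{i+1}·y_i), indices taken mod 5.
Cross-terms: 12, 4, 16, 32, 18  ⇒  Σ = 82
Area = |Σ|/2 = 41.
Hole:
Apply Gauss's area formula: 2A = Σ (x_i·y_{i+1} − x_{i+1}·y_i), indices taken mod 4.
Σ = (-6) + (-2) + (3) + (9) = 4
Area = |Σ|/2 = 2.
Net area = 41 − 2 = 39.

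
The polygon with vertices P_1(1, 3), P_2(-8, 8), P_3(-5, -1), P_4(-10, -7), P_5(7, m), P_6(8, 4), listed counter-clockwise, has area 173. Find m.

-8

Write out the shoelace sum; only the two edges meeting at P_5 involve m:
2·Area = [((-10)·m − 7·(-7)) + (7·4 − 8·m)] + 125
       = -18·m + 202 = 346
⇒ m = -8.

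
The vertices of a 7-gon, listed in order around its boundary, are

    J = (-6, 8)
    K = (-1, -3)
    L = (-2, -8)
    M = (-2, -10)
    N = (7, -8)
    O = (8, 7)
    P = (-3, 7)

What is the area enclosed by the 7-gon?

J→K: (-6)(-3) − (-1)(8) = 26
K→L: (-1)(-8) − (-2)(-3) = 2
L→M: (-2)(-10) − (-2)(-8) = 4
M→N: (-2)(-8) − (7)(-10) = 86
N→O: (7)(7) − (8)(-8) = 113
O→P: (8)(7) − (-3)(7) = 77
P→J: (-3)(8) − (-6)(7) = 18
Σ = 326
Area = |Σ|/2 = 163.

163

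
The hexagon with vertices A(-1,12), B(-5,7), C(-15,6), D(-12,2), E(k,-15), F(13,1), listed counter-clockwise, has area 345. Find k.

Write out the shoelace sum; only the two edges meeting at E involve k:
2·Area = [((-12)·(-15) − k·2) + (k·1 − 13·(-15))] + 327
       = -1·k + 702 = 690
⇒ k = 12.

12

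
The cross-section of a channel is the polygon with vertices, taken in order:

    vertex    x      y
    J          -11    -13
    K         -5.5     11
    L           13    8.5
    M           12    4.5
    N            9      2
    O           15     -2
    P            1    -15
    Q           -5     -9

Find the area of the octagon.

Σ = (-192.5) + (-189.75) + (-43.5) + (-16.5) + (-48) + (-223) + (-84) + (-34) = -831.25
Area = |Σ|/2 = 415.625.

415.625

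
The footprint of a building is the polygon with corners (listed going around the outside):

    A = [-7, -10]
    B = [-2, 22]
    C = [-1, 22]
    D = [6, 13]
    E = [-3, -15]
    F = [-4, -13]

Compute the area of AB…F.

232

Apply the shoelace formula: 2A = Σ (x_i·y_{i+1} − x_{i+1}·y_i), indices taken mod 6.
Σ = (-174) + (-22) + (-145) + (-51) + (-21) + (-51) = -464
Area = |Σ|/2 = 232.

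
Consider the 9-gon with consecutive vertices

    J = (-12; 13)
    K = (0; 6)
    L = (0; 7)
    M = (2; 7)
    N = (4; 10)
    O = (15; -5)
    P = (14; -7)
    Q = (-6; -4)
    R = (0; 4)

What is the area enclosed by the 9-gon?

J→K: (-12)(6) − (0)(13) = -72
K→L: (0)(7) − (0)(6) = 0
L→M: (0)(7) − (2)(7) = -14
M→N: (2)(10) − (4)(7) = -8
N→O: (4)(-5) − (15)(10) = -170
O→P: (15)(-7) − (14)(-5) = -35
P→Q: (14)(-4) − (-6)(-7) = -98
Q→R: (-6)(4) − (0)(-4) = -24
R→J: (0)(13) − (-12)(4) = 48
Σ = -373
Area = |Σ|/2 = 186.5.

186.5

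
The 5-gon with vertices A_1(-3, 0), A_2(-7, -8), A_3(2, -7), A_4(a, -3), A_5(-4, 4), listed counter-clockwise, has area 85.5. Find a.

The doubled signed area Σ (x_i y_{i+1} − x_{i+1} y_i) is linear in a.
With a=0 it equals 83; the coefficient of a is 11 (from the two edges through A_4).
So 11·a + 83 = 2·85.5 = 171 ⇒ a = 8.

8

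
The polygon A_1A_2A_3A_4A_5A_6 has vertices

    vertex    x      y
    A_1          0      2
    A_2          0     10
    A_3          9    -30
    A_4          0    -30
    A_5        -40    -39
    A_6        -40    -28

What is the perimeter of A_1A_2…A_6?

160

|A_1A_2| = √((0)² + (8)²) = √64 = 8
|A_2A_3| = √((9)² + (-40)²) = √1681 = 41
|A_3A_4| = √((-9)² + (0)²) = √81 = 9
|A_4A_5| = √((-40)² + (-9)²) = √1681 = 41
|A_5A_6| = √((0)² + (11)²) = √121 = 11
|A_6A_1| = √((40)² + (30)²) = √2500 = 50
Perimeter = 8 + 41 + 9 + 41 + 11 + 50 = 160.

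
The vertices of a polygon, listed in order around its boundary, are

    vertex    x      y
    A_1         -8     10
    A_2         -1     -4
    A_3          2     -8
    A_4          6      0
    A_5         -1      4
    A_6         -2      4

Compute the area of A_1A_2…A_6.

Cross-terms: 42, 16, 48, 24, 4, 12  ⇒  Σ = 146
Area = |Σ|/2 = 73.

73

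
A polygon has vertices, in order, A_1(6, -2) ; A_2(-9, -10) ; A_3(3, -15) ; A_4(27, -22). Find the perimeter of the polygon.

84

|A_1A_2| = √((-15)² + (-8)²) = √289 = 17
|A_2A_3| = √((12)² + (-5)²) = √169 = 13
|A_3A_4| = √((24)² + (-7)²) = √625 = 25
|A_4A_1| = √((-21)² + (20)²) = √841 = 29
Perimeter = 17 + 13 + 25 + 29 = 84.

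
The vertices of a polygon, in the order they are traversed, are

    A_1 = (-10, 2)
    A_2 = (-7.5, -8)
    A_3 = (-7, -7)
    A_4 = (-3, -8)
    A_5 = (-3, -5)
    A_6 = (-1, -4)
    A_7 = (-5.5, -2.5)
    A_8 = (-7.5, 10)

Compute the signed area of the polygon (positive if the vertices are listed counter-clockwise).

58.125

Apply the surveyor's formula: 2A = Σ (x_i·y_{i+1} − x_{i+1}·y_i), indices taken mod 8.
Σ = (95) + (-3.5) + (35) + (-9) + (7) + (-19.5) + (-73.75) + (85) = 116.25
Signed area = Σ/2 = 58.125 (positive ⇒ counter-clockwise traversal).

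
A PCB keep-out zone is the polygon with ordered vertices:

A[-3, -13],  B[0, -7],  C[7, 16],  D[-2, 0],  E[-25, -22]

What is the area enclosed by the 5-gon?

A→B: (-3)(-7) − (0)(-13) = 21
B→C: (0)(16) − (7)(-7) = 49
C→D: (7)(0) − (-2)(16) = 32
D→E: (-2)(-22) − (-25)(0) = 44
E→A: (-25)(-13) − (-3)(-22) = 259
Σ = 405
Area = |Σ|/2 = 202.5.

202.5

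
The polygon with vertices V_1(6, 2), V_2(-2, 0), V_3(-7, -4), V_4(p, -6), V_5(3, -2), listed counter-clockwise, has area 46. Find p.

Write out the shoelace sum; only the two edges meeting at V_4 involve p:
2·Area = [((-7)·(-6) − p·(-4)) + (p·(-2) − 3·(-6))] + 30
       = 2·p + 90 = 92
⇒ p = 1.

1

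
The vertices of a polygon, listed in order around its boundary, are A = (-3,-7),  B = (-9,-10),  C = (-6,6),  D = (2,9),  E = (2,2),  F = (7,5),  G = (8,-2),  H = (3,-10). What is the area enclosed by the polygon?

205

Apply the shoelace (surveyor's) formula: 2A = Σ (x_i·y_{i+1} − x_{i+1}·y_i), indices taken mod 8.
Σ = (-33) + (-114) + (-66) + (-14) + (-4) + (-54) + (-74) + (-51) = -410
Area = |Σ|/2 = 205.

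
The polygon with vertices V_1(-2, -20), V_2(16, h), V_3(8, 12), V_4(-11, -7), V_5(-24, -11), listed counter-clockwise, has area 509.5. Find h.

-2

The doubled signed area Σ (x_i y_{i+1} − x_{i+1} y_i) is linear in h.
With h=0 it equals 999; the coefficient of h is -10 (from the two edges through V_2).
So -10·h + 999 = 2·509.5 = 1019 ⇒ h = -2.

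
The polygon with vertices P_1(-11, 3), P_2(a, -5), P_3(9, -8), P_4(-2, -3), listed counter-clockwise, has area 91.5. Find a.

Write out the shoelace sum; only the two edges meeting at P_2 involve a:
2·Area = [((-11)·(-5) − a·3) + (a·(-8) − 9·(-5))] + -82
       = -11·a + 18 = 183
⇒ a = -15.

-15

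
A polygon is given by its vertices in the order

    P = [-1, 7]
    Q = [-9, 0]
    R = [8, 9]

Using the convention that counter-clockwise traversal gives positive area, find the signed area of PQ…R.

Apply Gauss's area formula: 2A = Σ (x_i·y_{i+1} − x_{i+1}·y_i), indices taken mod 3.
Cross-terms: 63, -81, 65  ⇒  Σ = 47
Signed area = Σ/2 = 23.5 (positive ⇒ counter-clockwise traversal).

23.5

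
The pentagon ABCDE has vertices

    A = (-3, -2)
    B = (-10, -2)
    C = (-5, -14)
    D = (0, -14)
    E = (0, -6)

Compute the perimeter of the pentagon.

38

|AB| = √((-7)² + (0)²) = √49 = 7
|BC| = √((5)² + (-12)²) = √169 = 13
|CD| = √((5)² + (0)²) = √25 = 5
|DE| = √((0)² + (8)²) = √64 = 8
|EA| = √((-3)² + (4)²) = √25 = 5
Perimeter = 7 + 13 + 5 + 8 + 5 = 38.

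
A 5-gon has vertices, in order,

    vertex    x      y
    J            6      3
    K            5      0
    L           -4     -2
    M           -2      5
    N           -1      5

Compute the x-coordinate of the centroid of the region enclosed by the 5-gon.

181/261

Apply the surveyor's formula. First the cross-terms c_i = x_i·y_{i+1} − x_{i+1}·y_i:
  -15, -10, -24, -5, -33  ⇒  2A = -87, A = -43.5.
Then Σ (x_i + x_{i+1})·c_i = -181, so x̄ = -181 / (6·(-43.5)) = 181/261.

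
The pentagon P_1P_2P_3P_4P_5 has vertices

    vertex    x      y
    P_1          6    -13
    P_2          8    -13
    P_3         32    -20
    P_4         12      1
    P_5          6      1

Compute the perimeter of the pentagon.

76

|P_1P_2| = √((2)² + (0)²) = √4 = 2
|P_2P_3| = √((24)² + (-7)²) = √625 = 25
|P_3P_4| = √((-20)² + (21)²) = √841 = 29
|P_4P_5| = √((-6)² + (0)²) = √36 = 6
|P_5P_1| = √((0)² + (-14)²) = √196 = 14
Perimeter = 2 + 25 + 29 + 6 + 14 = 76.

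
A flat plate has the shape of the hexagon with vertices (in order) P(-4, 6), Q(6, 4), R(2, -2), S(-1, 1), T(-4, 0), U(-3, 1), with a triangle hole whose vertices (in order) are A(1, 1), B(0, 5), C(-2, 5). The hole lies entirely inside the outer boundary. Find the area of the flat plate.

39

Outer boundary:
Apply Gauss's area formula: 2A = Σ (x_i·y_{i+1} − x_{i+1}·y_i), indices taken mod 6.
Σ = (-52) + (-20) + (0) + (4) + (-4) + (-14) = -86
Area = |Σ|/2 = 43.
Hole:
Apply Gauss's area formula: 2A = Σ (x_i·y_{i+1} − x_{i+1}·y_i), indices taken mod 3.
Σ = (5) + (10) + (-7) = 8
Area = |Σ|/2 = 4.
Net area = 43 − 4 = 39.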